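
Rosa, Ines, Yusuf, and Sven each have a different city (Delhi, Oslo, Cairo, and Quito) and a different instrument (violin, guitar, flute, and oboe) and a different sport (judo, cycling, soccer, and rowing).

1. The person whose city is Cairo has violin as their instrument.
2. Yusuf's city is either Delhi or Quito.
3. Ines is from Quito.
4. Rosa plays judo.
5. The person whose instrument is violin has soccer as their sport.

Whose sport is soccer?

Sven

With clues 1–4, Rosa is impossible for the one with sport soccer.
With clues 1–5, Ines and Yusuf are impossible for the one with sport soccer.
That leaves Sven.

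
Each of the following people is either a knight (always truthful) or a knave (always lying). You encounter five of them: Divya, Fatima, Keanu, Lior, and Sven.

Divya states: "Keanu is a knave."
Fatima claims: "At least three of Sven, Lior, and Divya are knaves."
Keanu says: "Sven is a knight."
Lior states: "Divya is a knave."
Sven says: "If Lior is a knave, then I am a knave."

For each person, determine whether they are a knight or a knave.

Consider Divya. Suppose Divya is a knight.
Then no assignment of the remaining roles makes every statement match its speaker's type — contradiction.
So Divya is a knave.
With that fixed, Lior's statement is true, so Lior is a knight.
With that fixed, Sven's statement is true, so Sven is a knight.
With that fixed, Fatima's statement is false, so Fatima is a knave.
With that fixed, Keanu's statement is true, so Keanu is a knight.

Divya: knave, Fatima: knave, Keanu: knight, Lior: knight, Sven: knight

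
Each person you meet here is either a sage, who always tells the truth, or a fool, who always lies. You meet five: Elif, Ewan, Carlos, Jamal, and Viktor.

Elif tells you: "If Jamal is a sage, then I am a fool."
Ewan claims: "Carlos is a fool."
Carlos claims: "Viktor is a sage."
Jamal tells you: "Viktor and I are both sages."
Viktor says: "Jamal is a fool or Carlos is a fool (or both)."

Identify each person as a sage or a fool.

Elif: sage, Ewan: fool, Carlos: sage, Jamal: fool, Viktor: sage

Consider Elif. Suppose Elif is a fool.
Then Elif's own statement would have to be false, but it can't be — contradiction.
So Elif is a sage.
Consider Ewan. Suppose Ewan is a sage.
Then no assignment of the remaining roles makes every statement match its speaker's type — contradiction.
So Ewan is a fool.
Consider Carlos. Suppose Carlos is a fool.
Then Ewan's statement comes out true, contradicting Ewan being a fool.
So Carlos is a sage.
Consider Jamal. Suppose Jamal is a sage.
Then Elif's statement comes out false, contradicting Elif being a sage.
So Jamal is a fool.
With that fixed, Viktor's statement is true, so Viktor is a sage.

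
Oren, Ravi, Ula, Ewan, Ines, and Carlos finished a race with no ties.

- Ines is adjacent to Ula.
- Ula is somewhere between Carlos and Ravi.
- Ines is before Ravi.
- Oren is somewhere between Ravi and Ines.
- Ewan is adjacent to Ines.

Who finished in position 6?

Ravi

With clues 1–2, Ines and Ula are ruled out for place 6.
With clues 1–3, Carlos is ruled out for place 6.
With clues 1–4, Oren is ruled out for place 6.
With clues 1–5, Ewan is ruled out for place 6.
So place 6 is Ravi.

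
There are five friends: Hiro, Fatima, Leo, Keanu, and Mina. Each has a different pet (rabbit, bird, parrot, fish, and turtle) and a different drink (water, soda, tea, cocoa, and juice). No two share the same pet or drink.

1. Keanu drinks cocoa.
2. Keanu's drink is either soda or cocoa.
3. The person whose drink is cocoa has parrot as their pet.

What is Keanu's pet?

With clues 1–3, bird, fish, rabbit, and turtle are impossible for Keanu's pet.
That leaves parrot.

parrot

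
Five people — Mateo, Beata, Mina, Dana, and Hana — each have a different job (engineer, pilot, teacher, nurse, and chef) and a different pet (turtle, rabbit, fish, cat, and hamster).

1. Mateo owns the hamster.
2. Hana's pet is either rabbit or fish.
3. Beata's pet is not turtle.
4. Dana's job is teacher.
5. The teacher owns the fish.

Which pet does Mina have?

Clue 1 rules out hamster for Mina's pet.
With clues 1–5, cat, fish, and rabbit are impossible for Mina's pet.
That leaves turtle.

turtle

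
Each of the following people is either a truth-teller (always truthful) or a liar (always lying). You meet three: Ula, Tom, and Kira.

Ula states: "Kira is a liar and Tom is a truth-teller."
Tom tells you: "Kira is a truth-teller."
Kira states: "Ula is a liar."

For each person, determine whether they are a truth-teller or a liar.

Ula: liar, Tom: truth-teller, Kira: truth-teller

Consider Ula. Suppose Ula is a truth-teller.
Then no assignment of the remaining roles makes every statement match its speaker's type — contradiction.
So Ula is a liar.
With that fixed, Kira's statement is true, so Kira is a truth-teller.
With that fixed, Tom's statement is true, so Tom is a truth-teller.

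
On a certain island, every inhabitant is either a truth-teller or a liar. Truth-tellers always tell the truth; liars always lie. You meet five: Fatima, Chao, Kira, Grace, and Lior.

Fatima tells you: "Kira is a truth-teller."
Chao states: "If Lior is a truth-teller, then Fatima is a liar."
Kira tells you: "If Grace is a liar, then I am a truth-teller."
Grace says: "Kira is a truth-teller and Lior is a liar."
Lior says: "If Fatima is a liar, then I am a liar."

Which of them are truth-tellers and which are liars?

Consider Fatima. Suppose Fatima is a liar.
Then whichever role Lior has, Lior's statement has the wrong truth value — contradiction.
So Fatima is a truth-teller.
With that fixed, Lior's statement is true, so Lior is a truth-teller.
With that fixed, Chao's statement is false, so Chao is a liar.
With that fixed, Grace's statement is false, so Grace is a liar.
Consider Kira. Suppose Kira is a liar.
Then Fatima's statement comes out false, contradicting Fatima being a truth-teller.
So Kira is a truth-teller.

Fatima: truth-teller, Chao: liar, Kira: truth-teller, Grace: liar, Lior: truth-teller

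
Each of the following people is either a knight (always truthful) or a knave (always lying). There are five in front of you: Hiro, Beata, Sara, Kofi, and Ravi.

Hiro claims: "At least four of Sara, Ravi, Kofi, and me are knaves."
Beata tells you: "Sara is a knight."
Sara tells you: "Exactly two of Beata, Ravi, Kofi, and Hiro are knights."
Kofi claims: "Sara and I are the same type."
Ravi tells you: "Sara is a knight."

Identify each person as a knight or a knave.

Hiro: knave, Beata: knight, Sara: knight, Kofi: knave, Ravi: knight

Consider Hiro. Suppose Hiro is a knight.
Then Hiro's own statement would have to be true, but it can't be — contradiction.
So Hiro is a knave.
Consider Beata. Suppose Beata is a knave.
Then no assignment of the remaining roles makes every statement match its speaker's type — contradiction.
So Beata is a knight.
Consider Sara. Suppose Sara is a knave.
Then Beata's statement comes out false, contradicting Beata being a knight.
So Sara is a knight.
With that fixed, Ravi's statement is true, so Ravi is a knight.
Consider Kofi. Suppose Kofi is a knight.
Then Sara's statement comes out false, contradicting Sara being a knight.
So Kofi is a knave.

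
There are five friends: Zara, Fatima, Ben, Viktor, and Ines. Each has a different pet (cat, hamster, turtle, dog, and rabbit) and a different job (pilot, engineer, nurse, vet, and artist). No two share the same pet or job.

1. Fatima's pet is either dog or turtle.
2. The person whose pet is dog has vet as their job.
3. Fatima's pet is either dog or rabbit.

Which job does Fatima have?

With clues 1–3, artist, engineer, nurse, and pilot are impossible for Fatima's job.
That leaves vet.

vet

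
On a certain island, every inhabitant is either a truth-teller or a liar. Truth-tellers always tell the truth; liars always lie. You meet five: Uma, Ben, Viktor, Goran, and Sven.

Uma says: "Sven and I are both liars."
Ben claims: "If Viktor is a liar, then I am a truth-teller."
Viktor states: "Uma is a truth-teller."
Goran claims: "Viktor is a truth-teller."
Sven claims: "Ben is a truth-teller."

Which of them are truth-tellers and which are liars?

Consider Uma. Suppose Uma is a truth-teller.
Then Uma's own statement would have to be true, but it can't be — contradiction.
So Uma is a liar.
With that fixed, Viktor's statement is false, so Viktor is a liar.
With that fixed, Goran's statement is false, so Goran is a liar.
Consider Ben. Suppose Ben is a liar.
Then no assignment of the remaining roles makes every statement match its speaker's type — contradiction.
So Ben is a truth-teller.
With that fixed, Sven's statement is true, so Sven is a truth-teller.

Uma: liar, Ben: truth-teller, Viktor: liar, Goran: liar, Sven: truth-teller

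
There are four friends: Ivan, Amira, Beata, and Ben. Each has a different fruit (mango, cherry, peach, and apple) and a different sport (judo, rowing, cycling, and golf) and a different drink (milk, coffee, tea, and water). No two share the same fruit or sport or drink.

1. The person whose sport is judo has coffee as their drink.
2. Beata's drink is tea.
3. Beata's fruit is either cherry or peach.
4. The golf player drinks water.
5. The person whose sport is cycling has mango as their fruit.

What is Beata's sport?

With clues 1–2, judo is impossible for Beata's sport.
With clues 1–4, golf is impossible for Beata's sport.
With clues 1–5, cycling is impossible for Beata's sport.
That leaves rowing.

rowing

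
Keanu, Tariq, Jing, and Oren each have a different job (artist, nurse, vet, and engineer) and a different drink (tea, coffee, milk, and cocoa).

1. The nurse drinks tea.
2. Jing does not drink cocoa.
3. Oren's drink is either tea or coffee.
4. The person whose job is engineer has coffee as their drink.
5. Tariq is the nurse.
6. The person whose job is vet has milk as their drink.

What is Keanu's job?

With clues 1–5, engineer and nurse are impossible for Keanu's job.
With clues 1–6, vet is impossible for Keanu's job.
That leaves artist.

artist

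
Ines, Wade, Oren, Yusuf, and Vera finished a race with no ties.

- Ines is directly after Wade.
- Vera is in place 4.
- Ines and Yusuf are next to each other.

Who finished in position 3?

With clues 1–2, Vera and Wade are ruled out for place 3.
With clues 1–3, Ines and Oren are ruled out for place 3.
So place 3 is Yusuf.

Yusuf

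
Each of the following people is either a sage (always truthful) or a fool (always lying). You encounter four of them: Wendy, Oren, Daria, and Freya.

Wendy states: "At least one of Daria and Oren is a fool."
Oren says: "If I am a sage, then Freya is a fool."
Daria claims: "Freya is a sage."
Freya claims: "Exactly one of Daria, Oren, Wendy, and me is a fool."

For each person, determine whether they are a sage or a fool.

Consider Wendy. Suppose Wendy is a fool.
Then no assignment of the remaining roles makes every statement match its speaker's type — contradiction.
So Wendy is a sage.
Consider Oren. Suppose Oren is a fool.
Then Oren's own statement would have to be false, but it can't be — contradiction.
So Oren is a sage.
Consider Daria. Suppose Daria is a sage.
Then Wendy's statement comes out false, contradicting Wendy being a sage.
So Daria is a fool.
Consider Freya. Suppose Freya is a sage.
Then Oren's statement comes out false, contradicting Oren being a sage.
So Freya is a fool.

Wendy: sage, Oren: sage, Daria: fool, Freya: fool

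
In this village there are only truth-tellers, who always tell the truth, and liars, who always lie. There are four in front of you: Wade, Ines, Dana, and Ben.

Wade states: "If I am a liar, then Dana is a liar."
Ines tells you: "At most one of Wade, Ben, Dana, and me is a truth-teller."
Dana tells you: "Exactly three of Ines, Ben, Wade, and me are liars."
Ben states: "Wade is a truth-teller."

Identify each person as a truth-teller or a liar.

Consider Wade. Suppose Wade is a liar.
Then no assignment of the remaining roles makes every statement match its speaker's type — contradiction.
So Wade is a truth-teller.
With that fixed, Ben's statement is true, so Ben is a truth-teller.
With that fixed, Ines's statement is false, so Ines is a liar.
With that fixed, Dana's statement is false, so Dana is a liar.

Wade: truth-teller, Ines: liar, Dana: liar, Ben: truth-teller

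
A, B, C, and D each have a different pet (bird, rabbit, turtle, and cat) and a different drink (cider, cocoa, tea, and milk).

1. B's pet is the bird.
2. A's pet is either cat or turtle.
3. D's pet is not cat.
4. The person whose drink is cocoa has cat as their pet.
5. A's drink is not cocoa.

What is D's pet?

Clue 1 rules out bird for D's pet.
With clues 1–3, cat is impossible for D's pet.
With clues 1–5, turtle is impossible for D's pet.
That leaves rabbit.

rabbit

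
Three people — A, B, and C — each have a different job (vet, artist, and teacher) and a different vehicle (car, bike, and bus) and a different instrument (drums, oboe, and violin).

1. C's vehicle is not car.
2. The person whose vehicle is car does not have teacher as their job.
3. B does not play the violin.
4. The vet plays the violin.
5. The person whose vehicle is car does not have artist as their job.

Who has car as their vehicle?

Clue 1 rules out C for the one with vehicle car.
With clues 1–5, B is impossible for the one with vehicle car.
That leaves A.

A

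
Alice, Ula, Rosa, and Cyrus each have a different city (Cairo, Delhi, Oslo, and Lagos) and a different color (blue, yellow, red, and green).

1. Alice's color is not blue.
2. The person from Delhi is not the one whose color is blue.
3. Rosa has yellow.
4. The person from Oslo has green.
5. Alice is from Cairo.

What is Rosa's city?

With clues 1–4, Oslo is impossible for Rosa's city.
With clues 1–5, Cairo and Lagos are impossible for Rosa's city.
That leaves Delhi.

Delhi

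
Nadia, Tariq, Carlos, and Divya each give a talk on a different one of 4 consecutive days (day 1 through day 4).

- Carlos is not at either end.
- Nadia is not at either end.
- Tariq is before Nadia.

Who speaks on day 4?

With clue 1, Carlos is ruled out for day 4.
With clues 1–2, Nadia is ruled out for day 4.
With clues 1–3, Tariq is ruled out for day 4.
So day 4 is Divya.

Divya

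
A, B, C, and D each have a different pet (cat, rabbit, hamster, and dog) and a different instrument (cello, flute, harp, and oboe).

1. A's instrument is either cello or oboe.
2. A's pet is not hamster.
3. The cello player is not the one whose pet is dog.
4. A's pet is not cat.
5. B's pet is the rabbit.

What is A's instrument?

oboe

Clue 1 rules out flute and harp for A's instrument.
With clues 1–5, cello is impossible for A's instrument.
That leaves oboe.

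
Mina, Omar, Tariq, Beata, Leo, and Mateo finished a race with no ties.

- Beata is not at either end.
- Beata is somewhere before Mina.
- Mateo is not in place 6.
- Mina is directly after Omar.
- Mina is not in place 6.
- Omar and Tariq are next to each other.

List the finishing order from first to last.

From clue 1: Beata is in {2,3,4,5}.
From clues 1–2: Mina is in {3,4,5,6}.
From clues 1–4: Mina is in {4,5,6}.
From clues 1–5: Mina is in {4,5}.
From clues 1–6: Mateo → place 1, Beata → place 2, Tariq → place 3, Omar → place 4, Mina → place 5, Leo → place 6.

Mateo, Beata, Tariq, Omar, Mina, Leo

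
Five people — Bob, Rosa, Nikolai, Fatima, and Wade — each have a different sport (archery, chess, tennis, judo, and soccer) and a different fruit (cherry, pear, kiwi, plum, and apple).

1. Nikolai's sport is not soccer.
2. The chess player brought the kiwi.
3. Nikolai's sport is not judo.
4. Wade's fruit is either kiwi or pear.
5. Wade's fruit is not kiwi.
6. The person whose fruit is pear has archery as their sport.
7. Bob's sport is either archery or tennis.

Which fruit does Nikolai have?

With clues 1–5, pear is impossible for Nikolai's fruit.
With clues 1–7, apple, cherry, and plum are impossible for Nikolai's fruit.
That leaves kiwi.

kiwi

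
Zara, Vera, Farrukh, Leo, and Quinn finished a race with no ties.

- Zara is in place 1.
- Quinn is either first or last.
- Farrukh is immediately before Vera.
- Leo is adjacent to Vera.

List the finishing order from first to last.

Zara, Farrukh, Vera, Leo, Quinn

From clue 1: Zara → place 1.
From clues 1–2: Quinn → place 5.
From clues 1–3: Vera is in {3,4}.
From clues 1–4: Farrukh → place 2, Vera → place 3, Leo → place 4.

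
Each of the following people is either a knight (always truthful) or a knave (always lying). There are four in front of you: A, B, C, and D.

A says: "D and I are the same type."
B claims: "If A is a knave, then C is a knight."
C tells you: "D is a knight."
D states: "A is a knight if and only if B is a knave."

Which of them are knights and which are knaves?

Consider A. Suppose A is a knight.
Then no assignment of the remaining roles makes every statement match its speaker's type — contradiction.
So A is a knave.
Consider B. Suppose B is a knave.
Then no assignment of the remaining roles makes every statement match its speaker's type — contradiction.
So B is a knight.
With that fixed, D's statement is true, so D is a knight.
With that fixed, C's statement is true, so C is a knight.

A: knave, B: knight, C: knight, D: knight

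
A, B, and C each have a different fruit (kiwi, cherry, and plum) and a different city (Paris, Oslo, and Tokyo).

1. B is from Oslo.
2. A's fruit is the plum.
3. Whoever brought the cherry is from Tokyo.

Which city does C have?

Clue 1 rules out Oslo for C's city.
With clues 1–3, Paris is impossible for C's city.
That leaves Tokyo.

Tokyo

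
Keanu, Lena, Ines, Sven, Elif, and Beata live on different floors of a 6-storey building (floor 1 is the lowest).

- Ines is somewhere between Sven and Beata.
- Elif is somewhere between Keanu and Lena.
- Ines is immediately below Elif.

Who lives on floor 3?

Ines

With clues 1–3, Beata, Elif, Keanu, Lena, and Sven are ruled out for floor 3.
So floor 3 is Ines.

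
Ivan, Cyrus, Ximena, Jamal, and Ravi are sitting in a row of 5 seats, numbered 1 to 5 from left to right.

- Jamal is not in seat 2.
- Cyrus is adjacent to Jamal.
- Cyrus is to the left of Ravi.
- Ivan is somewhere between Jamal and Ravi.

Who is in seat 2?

Cyrus

With clue 1, Jamal is ruled out for seat 2.
With clues 1–3, Ravi is ruled out for seat 2.
With clues 1–4, Ivan and Ximena are ruled out for seat 2.
So seat 2 is Cyrus.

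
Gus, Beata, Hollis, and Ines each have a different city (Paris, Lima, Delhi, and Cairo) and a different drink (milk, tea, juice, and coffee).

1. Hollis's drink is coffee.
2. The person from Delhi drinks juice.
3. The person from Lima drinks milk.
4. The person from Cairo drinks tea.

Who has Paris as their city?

With clues 1–4, Beata, Gus, and Ines are impossible for the one with city Paris.
That leaves Hollis.

Hollis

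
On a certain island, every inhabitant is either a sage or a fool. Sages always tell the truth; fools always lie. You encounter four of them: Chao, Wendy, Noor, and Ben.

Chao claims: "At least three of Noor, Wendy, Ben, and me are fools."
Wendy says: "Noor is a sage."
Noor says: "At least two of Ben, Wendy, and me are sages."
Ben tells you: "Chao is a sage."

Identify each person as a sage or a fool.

Consider Chao. Suppose Chao is a sage.
Then no assignment of the remaining roles makes every statement match its speaker's type — contradiction.
So Chao is a fool.
With that fixed, Ben's statement is false, so Ben is a fool.
Consider Wendy. Suppose Wendy is a fool.
Then Chao's statement comes out true, contradicting Chao being a fool.
So Wendy is a sage.
Consider Noor. Suppose Noor is a fool.
Then Chao's statement comes out true, contradicting Chao being a fool.
So Noor is a sage.

Chao: fool, Wendy: sage, Noor: sage, Ben: fool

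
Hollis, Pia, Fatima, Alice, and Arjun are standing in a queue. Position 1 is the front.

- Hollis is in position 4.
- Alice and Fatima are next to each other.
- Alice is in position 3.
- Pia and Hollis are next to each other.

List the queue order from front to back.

From clue 1: Hollis → position 4.
From clues 1–2: Pia is in {1,3,5}.
From clues 1–3: Fatima → position 2, Alice → position 3.
From clues 1–4: Arjun → position 1, Pia → position 5.

Arjun, Fatima, Alice, Hollis, Pia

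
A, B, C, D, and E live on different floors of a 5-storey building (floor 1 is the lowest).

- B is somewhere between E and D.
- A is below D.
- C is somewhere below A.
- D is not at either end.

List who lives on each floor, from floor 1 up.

From clue 1: B is in {2,3,4}.
From clues 1–3: D is in {3,5}.
From clues 1–4: C → floor 1, A → floor 2, D → floor 3, B → floor 4, E → floor 5.

C, A, D, B, E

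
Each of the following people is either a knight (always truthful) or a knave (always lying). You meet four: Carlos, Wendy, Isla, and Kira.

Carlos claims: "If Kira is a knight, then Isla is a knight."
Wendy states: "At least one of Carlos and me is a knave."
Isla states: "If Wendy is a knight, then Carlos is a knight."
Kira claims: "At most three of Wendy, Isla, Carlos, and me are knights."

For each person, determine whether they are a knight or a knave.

Carlos: knave, Wendy: knight, Isla: knave, Kira: knight

Consider Carlos. Suppose Carlos is a knight.
Then whichever role Wendy has, Wendy's statement has the wrong truth value — contradiction.
So Carlos is a knave.
With that fixed, Wendy's statement is true, so Wendy is a knight.
With that fixed, Isla's statement is false, so Isla is a knave.
With that fixed, Kira's statement is true, so Kira is a knight.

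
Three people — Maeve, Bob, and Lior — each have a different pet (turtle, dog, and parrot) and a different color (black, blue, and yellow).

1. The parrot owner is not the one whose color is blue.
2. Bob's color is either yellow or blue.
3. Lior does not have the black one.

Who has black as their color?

With clues 1–2, Bob is impossible for the one with color black.
With clues 1–3, Lior is impossible for the one with color black.
That leaves Maeve.

Maeve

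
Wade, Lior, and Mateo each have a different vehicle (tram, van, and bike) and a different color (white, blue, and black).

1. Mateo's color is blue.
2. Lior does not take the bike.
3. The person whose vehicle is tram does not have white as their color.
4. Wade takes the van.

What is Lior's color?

Clue 1 rules out blue for Lior's color.
With clues 1–4, white is impossible for Lior's color.
That leaves black.

black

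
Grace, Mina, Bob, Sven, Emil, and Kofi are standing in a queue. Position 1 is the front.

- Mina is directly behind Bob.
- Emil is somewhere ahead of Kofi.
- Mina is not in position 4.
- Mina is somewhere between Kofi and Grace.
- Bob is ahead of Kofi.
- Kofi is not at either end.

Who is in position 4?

Emil

With clues 1–3, Mina is ruled out for position 4.
With clues 1–4, Grace and Kofi are ruled out for position 4.
With clues 1–6, Bob and Sven are ruled out for position 4.
So position 4 is Emil.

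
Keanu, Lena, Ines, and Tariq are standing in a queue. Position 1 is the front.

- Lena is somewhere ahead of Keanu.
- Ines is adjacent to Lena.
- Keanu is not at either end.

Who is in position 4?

Tariq

With clue 1, Lena is ruled out for position 4.
With clues 1–2, Ines is ruled out for position 4.
With clues 1–3, Keanu is ruled out for position 4.
So position 4 is Tariq.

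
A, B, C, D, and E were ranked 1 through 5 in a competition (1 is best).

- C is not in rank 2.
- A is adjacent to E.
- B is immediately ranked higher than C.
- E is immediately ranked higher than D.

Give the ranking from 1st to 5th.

A, E, D, B, C

From clue 1: C is in {1,3,4,5}.
From clues 1–3: B is in {2,3,4}.
From clues 1–4: A → rank 1, E → rank 2, D → rank 3, B → rank 4, C → rank 5.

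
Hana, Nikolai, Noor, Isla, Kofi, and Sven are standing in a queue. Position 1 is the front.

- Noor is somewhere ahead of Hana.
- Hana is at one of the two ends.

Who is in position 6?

With clue 1, Noor is ruled out for position 6.
With clues 1–2, Isla, Kofi, Nikolai, and Sven are ruled out for position 6.
So position 6 is Hana.

Hana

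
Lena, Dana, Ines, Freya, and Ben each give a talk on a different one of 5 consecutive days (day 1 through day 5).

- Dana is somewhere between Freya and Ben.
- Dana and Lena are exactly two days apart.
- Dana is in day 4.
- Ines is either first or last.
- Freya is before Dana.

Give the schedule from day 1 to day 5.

From clue 1: Dana is in {2,3,4}.
From clues 1–3: Lena → day 2, Dana → day 4.
From clues 1–4: Ines → day 1.
From clues 1–5: Freya → day 3, Ben → day 5.

Ines, Lena, Freya, Dana, Ben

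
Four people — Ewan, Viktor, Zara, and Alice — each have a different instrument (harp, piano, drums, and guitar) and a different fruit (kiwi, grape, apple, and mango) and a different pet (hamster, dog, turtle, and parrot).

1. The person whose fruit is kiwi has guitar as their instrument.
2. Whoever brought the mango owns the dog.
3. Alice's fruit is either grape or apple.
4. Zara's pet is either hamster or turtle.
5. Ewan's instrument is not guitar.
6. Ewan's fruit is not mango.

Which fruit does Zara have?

kiwi

With clues 1–4, mango is impossible for Zara's fruit.
With clues 1–6, apple and grape are impossible for Zara's fruit.
That leaves kiwi.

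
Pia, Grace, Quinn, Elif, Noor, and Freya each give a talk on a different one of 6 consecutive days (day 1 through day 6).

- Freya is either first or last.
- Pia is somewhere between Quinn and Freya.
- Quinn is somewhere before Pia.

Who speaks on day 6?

With clues 1–2, Pia is ruled out for day 6.
With clues 1–3, Elif, Grace, Noor, and Quinn are ruled out for day 6.
So day 6 is Freya.

Freya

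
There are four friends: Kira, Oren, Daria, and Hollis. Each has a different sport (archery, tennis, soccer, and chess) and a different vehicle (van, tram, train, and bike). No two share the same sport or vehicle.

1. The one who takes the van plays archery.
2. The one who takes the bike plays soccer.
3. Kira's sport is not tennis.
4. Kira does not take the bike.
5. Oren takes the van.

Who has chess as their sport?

With clues 1–5, Daria, Hollis, and Oren are impossible for the one with sport chess.
That leaves Kira.

Kira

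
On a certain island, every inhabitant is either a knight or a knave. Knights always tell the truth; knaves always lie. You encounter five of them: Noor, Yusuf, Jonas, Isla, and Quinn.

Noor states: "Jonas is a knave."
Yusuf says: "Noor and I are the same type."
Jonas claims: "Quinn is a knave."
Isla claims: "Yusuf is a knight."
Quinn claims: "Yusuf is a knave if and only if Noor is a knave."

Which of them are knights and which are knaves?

Consider Noor. Suppose Noor is a knave.
Then whichever role Yusuf has, Yusuf's statement has the wrong truth value — contradiction.
So Noor is a knight.
Consider Yusuf. Suppose Yusuf is a knave.
Then no assignment of the remaining roles makes every statement match its speaker's type — contradiction.
So Yusuf is a knight.
With that fixed, Isla's statement is true, so Isla is a knight.
With that fixed, Quinn's statement is true, so Quinn is a knight.
With that fixed, Jonas's statement is false, so Jonas is a knave.

Noor: knight, Yusuf: knight, Jonas: knave, Isla: knight, Quinn: knight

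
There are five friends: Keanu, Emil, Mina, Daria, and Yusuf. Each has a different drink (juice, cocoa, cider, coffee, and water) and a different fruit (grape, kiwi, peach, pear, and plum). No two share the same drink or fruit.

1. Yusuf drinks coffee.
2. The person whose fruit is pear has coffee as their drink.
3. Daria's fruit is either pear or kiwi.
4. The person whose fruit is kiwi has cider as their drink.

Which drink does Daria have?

Clue 1 rules out coffee for Daria's drink.
With clues 1–4, cocoa, juice, and water are impossible for Daria's drink.
That leaves cider.

cider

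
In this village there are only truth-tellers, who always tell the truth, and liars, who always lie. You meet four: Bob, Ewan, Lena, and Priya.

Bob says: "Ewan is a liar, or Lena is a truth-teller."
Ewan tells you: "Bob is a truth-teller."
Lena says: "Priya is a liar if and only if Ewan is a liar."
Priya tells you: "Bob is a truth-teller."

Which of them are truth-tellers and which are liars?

Bob: truth-teller, Ewan: truth-teller, Lena: truth-teller, Priya: truth-teller

Consider Bob. Suppose Bob is a liar.
Then no assignment of the remaining roles makes every statement match its speaker's type — contradiction.
So Bob is a truth-teller.
With that fixed, Ewan's statement is true, so Ewan is a truth-teller.
With that fixed, Priya's statement is true, so Priya is a truth-teller.
With that fixed, Lena's statement is true, so Lena is a truth-teller.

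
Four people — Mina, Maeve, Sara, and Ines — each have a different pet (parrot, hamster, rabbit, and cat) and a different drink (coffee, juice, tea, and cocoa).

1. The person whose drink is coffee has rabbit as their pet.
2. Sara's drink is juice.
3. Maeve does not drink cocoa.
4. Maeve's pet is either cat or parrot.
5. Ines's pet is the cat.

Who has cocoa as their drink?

Ines

With clues 1–2, Sara is impossible for the one with drink cocoa.
With clues 1–3, Maeve is impossible for the one with drink cocoa.
With clues 1–5, Mina is impossible for the one with drink cocoa.
That leaves Ines.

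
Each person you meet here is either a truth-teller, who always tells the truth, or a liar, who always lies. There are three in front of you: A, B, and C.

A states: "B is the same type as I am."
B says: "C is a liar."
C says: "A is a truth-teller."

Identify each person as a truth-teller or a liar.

A: liar, B: truth-teller, C: liar

Consider A. Suppose A is a truth-teller.
Then no assignment of the remaining roles makes every statement match its speaker's type — contradiction.
So A is a liar.
With that fixed, C's statement is false, so C is a liar.
With that fixed, B's statement is true, so B is a truth-teller.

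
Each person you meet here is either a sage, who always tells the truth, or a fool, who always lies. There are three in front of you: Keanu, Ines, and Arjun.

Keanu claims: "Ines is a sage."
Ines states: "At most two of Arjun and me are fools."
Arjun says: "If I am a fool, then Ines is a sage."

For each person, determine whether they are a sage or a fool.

Regardless of anyone's role, Ines's statement is true, so Ines is a sage.
With that fixed, Arjun's statement is true, so Arjun is a sage.
With that fixed, Keanu's statement is true, so Keanu is a sage.

Keanu: sage, Ines: sage, Arjun: sage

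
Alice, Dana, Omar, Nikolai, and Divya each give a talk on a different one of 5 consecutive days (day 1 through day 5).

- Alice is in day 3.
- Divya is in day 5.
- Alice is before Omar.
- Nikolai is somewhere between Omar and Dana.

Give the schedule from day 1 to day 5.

From clue 1: Alice → day 3.
From clues 1–2: Divya → day 5.
From clues 1–3: Omar → day 4.
From clues 1–4: Dana → day 1, Nikolai → day 2.

Dana, Nikolai, Alice, Omar, Divya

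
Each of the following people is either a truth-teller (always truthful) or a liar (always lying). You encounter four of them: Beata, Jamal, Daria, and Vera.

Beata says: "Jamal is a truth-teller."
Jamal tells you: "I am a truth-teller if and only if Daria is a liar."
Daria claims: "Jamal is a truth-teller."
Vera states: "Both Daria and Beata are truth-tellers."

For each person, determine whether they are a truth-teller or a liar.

Consider Beata. Suppose Beata is a truth-teller.
Then no assignment of the remaining roles makes every statement match its speaker's type — contradiction.
So Beata is a liar.
With that fixed, Vera's statement is false, so Vera is a liar.
Consider Jamal. Suppose Jamal is a truth-teller.
Then Beata's statement comes out true, contradicting Beata being a liar.
So Jamal is a liar.
With that fixed, Daria's statement is false, so Daria is a liar.

Beata: liar, Jamal: liar, Daria: liar, Vera: liar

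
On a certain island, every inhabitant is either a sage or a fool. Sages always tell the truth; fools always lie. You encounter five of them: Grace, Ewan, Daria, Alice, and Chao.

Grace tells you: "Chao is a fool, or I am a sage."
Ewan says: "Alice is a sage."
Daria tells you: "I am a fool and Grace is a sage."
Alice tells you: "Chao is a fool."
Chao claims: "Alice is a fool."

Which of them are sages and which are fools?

Consider Grace. Suppose Grace is a sage.
Then whichever role Daria has, Daria's statement has the wrong truth value — contradiction.
So Grace is a fool.
With that fixed, Daria's statement is false, so Daria is a fool.
Consider Ewan. Suppose Ewan is a sage.
Then no assignment of the remaining roles makes every statement match its speaker's type — contradiction.
So Ewan is a fool.
Consider Alice. Suppose Alice is a sage.
Then Ewan's statement comes out true, contradicting Ewan being a fool.
So Alice is a fool.
With that fixed, Chao's statement is true, so Chao is a sage.

Grace: fool, Ewan: fool, Daria: fool, Alice: fool, Chao: sage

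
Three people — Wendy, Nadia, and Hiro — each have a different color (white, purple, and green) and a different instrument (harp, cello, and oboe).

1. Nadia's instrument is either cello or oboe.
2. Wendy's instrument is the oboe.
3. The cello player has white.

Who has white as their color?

With clues 1–3, Hiro and Wendy are impossible for the one with color white.
That leaves Nadia.

Nadia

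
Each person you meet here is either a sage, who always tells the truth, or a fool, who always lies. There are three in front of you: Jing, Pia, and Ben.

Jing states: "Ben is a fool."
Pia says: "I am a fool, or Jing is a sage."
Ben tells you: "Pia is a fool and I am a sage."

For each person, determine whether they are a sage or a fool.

Consider Jing. Suppose Jing is a fool.
Then whichever role Pia has, Pia's statement has the wrong truth value — contradiction.
So Jing is a sage.
With that fixed, Pia's statement is true, so Pia is a sage.
With that fixed, Ben's statement is false, so Ben is a fool.

Jing: sage, Pia: sage, Ben: fool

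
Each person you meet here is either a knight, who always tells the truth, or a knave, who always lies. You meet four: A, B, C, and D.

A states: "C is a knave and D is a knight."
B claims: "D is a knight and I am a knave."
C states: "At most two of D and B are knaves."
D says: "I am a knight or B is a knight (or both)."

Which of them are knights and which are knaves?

A: knave, B: knave, C: knight, D: knave

Regardless of anyone's role, C's statement is true, so C is a knight.
With that fixed, A's statement is false, so A is a knave.
Consider B. Suppose B is a knight.
Then B's own statement would have to be true, but it can't be — contradiction.
So B is a knave.
Consider D. Suppose D is a knight.
Then B's statement comes out true, contradicting B being a knave.
So D is a knave.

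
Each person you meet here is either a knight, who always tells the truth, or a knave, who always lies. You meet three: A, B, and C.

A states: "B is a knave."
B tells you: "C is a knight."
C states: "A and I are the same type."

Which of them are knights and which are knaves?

A: knight, B: knave, C: knave

Consider A. Suppose A is a knave.
Then whichever role C has, C's statement has the wrong truth value — contradiction.
So A is a knight.
Consider B. Suppose B is a knight.
Then A's statement comes out false, contradicting A being a knight.
So B is a knave.
Consider C. Suppose C is a knight.
Then B's statement comes out true, contradicting B being a knave.
So C is a knave.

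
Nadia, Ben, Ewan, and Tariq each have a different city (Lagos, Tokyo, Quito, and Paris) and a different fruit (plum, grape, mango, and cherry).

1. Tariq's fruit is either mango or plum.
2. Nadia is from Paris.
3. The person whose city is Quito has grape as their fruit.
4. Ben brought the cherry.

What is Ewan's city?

With clues 1–2, Paris is impossible for Ewan's city.
With clues 1–4, Lagos and Tokyo are impossible for Ewan's city.
That leaves Quito.

Quito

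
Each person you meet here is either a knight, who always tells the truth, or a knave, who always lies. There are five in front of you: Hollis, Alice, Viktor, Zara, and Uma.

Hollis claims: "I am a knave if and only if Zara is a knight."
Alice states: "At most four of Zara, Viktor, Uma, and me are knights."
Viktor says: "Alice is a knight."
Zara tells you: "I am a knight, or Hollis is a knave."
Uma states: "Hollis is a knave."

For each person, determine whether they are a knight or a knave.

Regardless of anyone's role, Alice's statement is true, so Alice is a knight.
With that fixed, Viktor's statement is true, so Viktor is a knight.
Consider Hollis. Suppose Hollis is a knave.
Then no assignment of the remaining roles makes every statement match its speaker's type — contradiction.
So Hollis is a knight.
With that fixed, Uma's statement is false, so Uma is a knave.
Consider Zara. Suppose Zara is a knight.
Then Hollis's statement comes out false, contradicting Hollis being a knight.
So Zara is a knave.

Hollis: knight, Alice: knight, Viktor: knight, Zara: knave, Uma: knave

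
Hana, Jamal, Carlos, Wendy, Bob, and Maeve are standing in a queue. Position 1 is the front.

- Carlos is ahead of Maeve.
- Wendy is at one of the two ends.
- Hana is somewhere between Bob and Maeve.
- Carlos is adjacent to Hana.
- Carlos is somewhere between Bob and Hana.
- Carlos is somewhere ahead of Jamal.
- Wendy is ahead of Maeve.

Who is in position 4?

With clues 1–2, Wendy is ruled out for position 4.
With clues 1–4, Bob is ruled out for position 4.
With clues 1–6, Carlos is ruled out for position 4.
With clues 1–7, Jamal and Maeve are ruled out for position 4.
So position 4 is Hana.

Hana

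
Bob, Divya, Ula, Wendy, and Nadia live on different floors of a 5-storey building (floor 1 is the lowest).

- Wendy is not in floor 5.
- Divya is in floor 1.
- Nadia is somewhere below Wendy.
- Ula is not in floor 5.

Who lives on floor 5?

Bob

With clue 1, Wendy is ruled out for floor 5.
With clues 1–2, Divya is ruled out for floor 5.
With clues 1–3, Nadia is ruled out for floor 5.
With clues 1–4, Ula is ruled out for floor 5.
So floor 5 is Bob.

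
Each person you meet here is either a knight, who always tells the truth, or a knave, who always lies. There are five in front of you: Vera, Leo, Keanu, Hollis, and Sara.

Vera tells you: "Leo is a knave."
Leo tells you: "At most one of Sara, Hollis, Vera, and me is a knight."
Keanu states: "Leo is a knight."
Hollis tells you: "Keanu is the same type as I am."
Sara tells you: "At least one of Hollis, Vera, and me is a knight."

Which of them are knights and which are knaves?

Consider Vera. Suppose Vera is a knight.
Then no assignment of the remaining roles makes every statement match its speaker's type — contradiction.
So Vera is a knave.
Consider Leo. Suppose Leo is a knave.
Then Vera's statement comes out true, contradicting Vera being a knave.
So Leo is a knight.
With that fixed, Keanu's statement is true, so Keanu is a knight.
Consider Hollis. Suppose Hollis is a knight.
Then Leo's statement comes out false, contradicting Leo being a knight.
So Hollis is a knave.
Consider Sara. Suppose Sara is a knight.
Then Leo's statement comes out false, contradicting Leo being a knight.
So Sara is a knave.

Vera: knave, Leo: knight, Keanu: knight, Hollis: knave, Sara: knave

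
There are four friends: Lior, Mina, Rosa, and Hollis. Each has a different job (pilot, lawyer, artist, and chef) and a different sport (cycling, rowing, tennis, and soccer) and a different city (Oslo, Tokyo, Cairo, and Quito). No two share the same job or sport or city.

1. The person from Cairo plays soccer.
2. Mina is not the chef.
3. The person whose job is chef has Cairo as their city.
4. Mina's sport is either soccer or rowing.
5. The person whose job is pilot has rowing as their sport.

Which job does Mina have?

With clues 1–2, chef is impossible for Mina's job.
With clues 1–5, artist and lawyer are impossible for Mina's job.
That leaves pilot.

pilot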